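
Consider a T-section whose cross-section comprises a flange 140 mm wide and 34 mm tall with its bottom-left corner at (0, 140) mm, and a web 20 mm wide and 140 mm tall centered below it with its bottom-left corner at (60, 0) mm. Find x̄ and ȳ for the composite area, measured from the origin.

x̄ = 70.00 mm, ȳ = 124.78 mm

web: A = 20 × 140 = 2800.00, centroid at (70.00, 70.00).
flange: A = 140 × 34 = 4760.00, centroid at (70.00, 157.00).
ΣA = 7560.00 mm²
ΣAx̄ = (2800.00)(70.00) + (4760.00)(70.00) = 529200.00 mm³
ΣAȳ = (2800.00)(70.00) + (4760.00)(157.00) = 943320.00 mm³
x̄ = 529200.00 / 7560.00 = 70.00 mm
ȳ = 943320.00 / 7560.00 = 124.78 mm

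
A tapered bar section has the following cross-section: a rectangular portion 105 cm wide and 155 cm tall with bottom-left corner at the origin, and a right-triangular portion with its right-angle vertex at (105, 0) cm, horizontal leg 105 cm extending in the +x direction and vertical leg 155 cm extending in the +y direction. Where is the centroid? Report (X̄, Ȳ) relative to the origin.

Part | A | x̄ᵢ | ȳᵢ | A·x̄ᵢ | A·ȳᵢ
rectangular portion | 16275.00 | 52.50 | 77.50 | 854437.50 | 1261312.50
triangular portion | 8137.50 | 140.00 | 51.67 | 1139250.00 | 420437.50
Σ | 24412.50 |  |  | 1993687.50 | 1681750.00
X̄ = 1993687.50 / 24412.50 = 81.67 cm
Ȳ = 1681750.00 / 24412.50 = 68.89 cm

X̄ = 81.67 cm, Ȳ = 68.89 cm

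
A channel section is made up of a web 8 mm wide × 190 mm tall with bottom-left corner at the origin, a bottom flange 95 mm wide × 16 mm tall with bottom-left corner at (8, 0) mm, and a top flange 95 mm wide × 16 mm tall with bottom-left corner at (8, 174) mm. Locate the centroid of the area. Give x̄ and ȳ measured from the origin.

Part | A | x̄ᵢ | ȳᵢ | A·x̄ᵢ | A·ȳᵢ
web | 1520.00 | 4.00 | 95.00 | 6080.00 | 144400.00
bottom flange | 1520.00 | 55.50 | 8.00 | 84360.00 | 12160.00
top flange | 1520.00 | 55.50 | 182.00 | 84360.00 | 276640.00
Σ | 4560.00 |  |  | 174800.00 | 433200.00
x̄ = 174800.00 / 4560.00 = 38.33 mm
ȳ = 433200.00 / 4560.00 = 95.00 mm

x̄ = 38.33 mm, ȳ = 95.00 mm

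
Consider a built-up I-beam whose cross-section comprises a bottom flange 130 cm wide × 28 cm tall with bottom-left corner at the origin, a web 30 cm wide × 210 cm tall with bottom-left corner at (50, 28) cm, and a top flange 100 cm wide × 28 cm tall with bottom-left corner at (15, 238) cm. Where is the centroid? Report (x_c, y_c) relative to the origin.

bottom flange: A = 130 × 28 = 3640.00, centroid at (65.00, 14.00).
web: A = 30 × 210 = 6300.00, centroid at (65.00, 133.00).
top flange: A = 100 × 28 = 2800.00, centroid at (65.00, 252.00).
ΣA = 12740.00 cm², ΣAx_c = 828100.00 cm³, ΣAy_c = 1594460.00 cm³.
x_c = 828100.00/12740.00 = 65.00 cm; y_c = 1594460.00/12740.00 = 125.15 cm.

x_c = 65.00 cm, y_c = 125.15 cm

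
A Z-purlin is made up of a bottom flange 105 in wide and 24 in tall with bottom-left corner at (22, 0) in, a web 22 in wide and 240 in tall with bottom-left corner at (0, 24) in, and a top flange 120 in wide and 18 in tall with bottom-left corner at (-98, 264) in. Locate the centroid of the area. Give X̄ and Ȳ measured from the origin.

bottom flange: A = 105 × 24 = 2520.00, centroid at (74.50, 12.00).
web: A = 22 × 240 = 5280.00, centroid at (11.00, 144.00).
top flange: A = 120 × 18 = 2160.00, centroid at (-38.00, 273.00).
ΣA = 9960.00 in²
ΣAX̄ = (2520.00)(74.50) + (5280.00)(11.00) + (2160.00)(-38.00) = 163740.00 in³
ΣAȲ = (2520.00)(12.00) + (5280.00)(144.00) + (2160.00)(273.00) = 1380240.00 in³
X̄ = 163740.00 / 9960.00 = 16.44 in
Ȳ = 1380240.00 / 9960.00 = 138.58 in

X̄ = 16.44 in, Ȳ = 138.58 in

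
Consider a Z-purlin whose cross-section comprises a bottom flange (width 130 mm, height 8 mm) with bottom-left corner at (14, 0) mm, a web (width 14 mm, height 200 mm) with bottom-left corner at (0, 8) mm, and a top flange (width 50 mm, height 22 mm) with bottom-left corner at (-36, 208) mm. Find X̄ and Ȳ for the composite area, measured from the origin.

bottom flange: A = 130 × 8 = 1040.00, centroid at (79.00, 4.00).
web: A = 14 × 200 = 2800.00, centroid at (7.00, 108.00).
top flange: A = 50 × 22 = 1100.00, centroid at (-11.00, 219.00).
ΣA = 4940.00 mm², ΣAX̄ = 89660.00 mm³, ΣAȲ = 547460.00 mm³.
X̄ = 89660.00/4940.00 = 18.15 mm; Ȳ = 547460.00/4940.00 = 110.82 mm.

X̄ = 18.15 mm, Ȳ = 110.82 mm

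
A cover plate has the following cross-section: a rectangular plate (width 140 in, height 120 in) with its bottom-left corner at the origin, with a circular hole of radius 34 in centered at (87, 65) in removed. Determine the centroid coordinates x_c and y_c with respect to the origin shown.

x_c = 65.31 in, y_c = 58.62 in

plate: A = 140 × 120 = 16800.00, centroid at (70.00, 60.00).
hole: A = −π·34² = -3631.68, centroid at (87.00, 65.00).
ΣA = 13168.32 in², ΣAx_c = 860043.74 in³, ΣAy_c = 771940.73 in³.
x_c = 860043.74/13168.32 = 65.31 in; y_c = 771940.73/13168.32 = 58.62 in.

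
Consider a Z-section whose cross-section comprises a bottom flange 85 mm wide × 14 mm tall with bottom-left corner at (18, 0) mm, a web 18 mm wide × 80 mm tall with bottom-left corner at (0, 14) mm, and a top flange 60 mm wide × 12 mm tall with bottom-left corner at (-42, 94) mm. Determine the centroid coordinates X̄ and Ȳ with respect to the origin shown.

bottom flange: A = 85 × 14 = 1190.00, centroid at (60.50, 7.00).
web: A = 18 × 80 = 1440.00, centroid at (9.00, 54.00).
top flange: A = 60 × 12 = 720.00, centroid at (-12.00, 100.00).
ΣA = 3350.00 mm²
ΣAX̄ = (1190.00)(60.50) + (1440.00)(9.00) + (720.00)(-12.00) = 76315.00 mm³
ΣAȲ = (1190.00)(7.00) + (1440.00)(54.00) + (720.00)(100.00) = 158090.00 mm³
X̄ = 76315.00 / 3350.00 = 22.78 mm
Ȳ = 158090.00 / 3350.00 = 47.19 mm

X̄ = 22.78 mm, Ȳ = 47.19 mm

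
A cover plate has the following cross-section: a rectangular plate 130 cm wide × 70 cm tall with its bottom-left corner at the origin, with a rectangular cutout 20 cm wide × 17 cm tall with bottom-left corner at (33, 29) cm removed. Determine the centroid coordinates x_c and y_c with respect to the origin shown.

x_c = 65.85 cm, y_c = 34.90 cm

plate: A = 130 × 70 = 9100.00, centroid at (65.00, 35.00).
hole: A = −(20 × 17) = -340.00, centroid at (43.00, 37.50).
ΣA = 8760.00 cm², ΣAx_c = 576880.00 cm³, ΣAy_c = 305750.00 cm³.
x_c = 576880.00/8760.00 = 65.85 cm; y_c = 305750.00/8760.00 = 34.90 cm.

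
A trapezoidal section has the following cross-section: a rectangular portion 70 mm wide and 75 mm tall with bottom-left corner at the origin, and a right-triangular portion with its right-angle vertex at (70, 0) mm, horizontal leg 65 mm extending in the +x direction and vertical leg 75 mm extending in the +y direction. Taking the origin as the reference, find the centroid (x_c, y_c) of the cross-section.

x_c = 52.97 mm, y_c = 33.54 mm

rectangular portion: A = 70 × 75 = 5250.00, centroid at (35.00, 37.50).
triangular portion: A = ½·65·75 = 2437.50, centroid at (91.67, 25.00).
ΣA = 7687.50 mm²
ΣAx_c = (5250.00)(35.00) + (2437.50)(91.67) = 407187.50 mm³
ΣAy_c = (5250.00)(37.50) + (2437.50)(25.00) = 257812.50 mm³
x_c = 407187.50 / 7687.50 = 52.97 mm
y_c = 257812.50 / 7687.50 = 33.54 mm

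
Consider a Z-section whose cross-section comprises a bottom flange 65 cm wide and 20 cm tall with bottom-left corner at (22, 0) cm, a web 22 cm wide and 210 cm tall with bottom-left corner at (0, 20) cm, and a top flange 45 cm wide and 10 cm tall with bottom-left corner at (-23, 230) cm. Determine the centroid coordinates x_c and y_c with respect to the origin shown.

Part | A | x̄ᵢ | ȳᵢ | A·x̄ᵢ | A·ȳᵢ
bottom flange | 1300.00 | 54.50 | 10.00 | 70850.00 | 13000.00
web | 4620.00 | 11.00 | 125.00 | 50820.00 | 577500.00
top flange | 450.00 | -0.50 | 235.00 | -225.00 | 105750.00
Σ | 6370.00 |  |  | 121445.00 | 696250.00
x_c = 121445.00 / 6370.00 = 19.07 cm
y_c = 696250.00 / 6370.00 = 109.30 cm

x_c = 19.07 cm, y_c = 109.30 cm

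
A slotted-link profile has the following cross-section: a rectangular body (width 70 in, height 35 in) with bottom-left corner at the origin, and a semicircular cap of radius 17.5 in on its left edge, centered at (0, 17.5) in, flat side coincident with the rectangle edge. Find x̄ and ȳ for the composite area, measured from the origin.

x̄ = 28.04 in, ȳ = 17.50 in

Part | A | x̄ᵢ | ȳᵢ | A·x̄ᵢ | A·ȳᵢ
rectangular body | 2450.00 | 35.00 | 17.50 | 85750.00 | 42875.00
semicircular end | 481.06 | -7.43 | 17.50 | -3572.92 | 8418.49
Σ | 2931.06 |  |  | 82177.08 | 51293.49
x̄ = 82177.08 / 2931.06 = 28.04 in
ȳ = 51293.49 / 2931.06 = 17.50 in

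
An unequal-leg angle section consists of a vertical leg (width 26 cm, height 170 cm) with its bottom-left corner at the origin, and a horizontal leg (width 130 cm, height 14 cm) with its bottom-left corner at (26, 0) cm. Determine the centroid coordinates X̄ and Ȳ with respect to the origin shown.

X̄ = 35.75 cm, Ȳ = 62.25 cm

vertical leg: A = 26 × 170 = 4420.00, centroid at (13.00, 85.00).
horizontal leg: A = 130 × 14 = 1820.00, centroid at (91.00, 7.00).
ΣA = 6240.00 cm²
ΣAX̄ = (4420.00)(13.00) + (1820.00)(91.00) = 223080.00 cm³
ΣAȲ = (4420.00)(85.00) + (1820.00)(7.00) = 388440.00 cm³
X̄ = 223080.00 / 6240.00 = 35.75 cm
Ȳ = 388440.00 / 6240.00 = 62.25 cm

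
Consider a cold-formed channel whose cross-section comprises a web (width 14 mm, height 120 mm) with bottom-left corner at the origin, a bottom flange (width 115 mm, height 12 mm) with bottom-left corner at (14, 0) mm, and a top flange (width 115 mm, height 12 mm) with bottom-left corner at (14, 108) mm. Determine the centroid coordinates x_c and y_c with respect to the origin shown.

x_c = 47.09 mm, y_c = 60.00 mm

web: A = 14 × 120 = 1680.00, centroid at (7.00, 60.00).
bottom flange: A = 115 × 12 = 1380.00, centroid at (71.50, 6.00).
top flange: A = 115 × 12 = 1380.00, centroid at (71.50, 114.00).
ΣA = 4440.00 mm², ΣAx_c = 209100.00 mm³, ΣAy_c = 266400.00 mm³.
x_c = 209100.00/4440.00 = 47.09 mm; y_c = 266400.00/4440.00 = 60.00 mm.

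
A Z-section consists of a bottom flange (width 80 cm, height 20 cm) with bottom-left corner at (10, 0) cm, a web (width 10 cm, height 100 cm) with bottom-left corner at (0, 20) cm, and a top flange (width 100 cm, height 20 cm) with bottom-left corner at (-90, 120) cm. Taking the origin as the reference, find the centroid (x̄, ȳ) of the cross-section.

bottom flange: A = 80 × 20 = 1600.00, centroid at (50.00, 10.00).
web: A = 10 × 100 = 1000.00, centroid at (5.00, 70.00).
top flange: A = 100 × 20 = 2000.00, centroid at (-40.00, 130.00).
ΣA = 4600.00 cm², ΣAx̄ = 5000.00 cm³, ΣAȳ = 346000.00 cm³.
x̄ = 5000.00/4600.00 = 1.09 cm; ȳ = 346000.00/4600.00 = 75.22 cm.

x̄ = 1.09 cm, ȳ = 75.22 cm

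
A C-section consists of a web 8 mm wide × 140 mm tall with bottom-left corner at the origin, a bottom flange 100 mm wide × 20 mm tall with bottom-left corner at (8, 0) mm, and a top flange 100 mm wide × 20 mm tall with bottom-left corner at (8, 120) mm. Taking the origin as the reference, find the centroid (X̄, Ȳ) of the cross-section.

web: A = 8 × 140 = 1120.00, centroid at (4.00, 70.00).
bottom flange: A = 100 × 20 = 2000.00, centroid at (58.00, 10.00).
top flange: A = 100 × 20 = 2000.00, centroid at (58.00, 130.00).
ΣA = 5120.00 mm²
ΣAX̄ = (1120.00)(4.00) + (2000.00)(58.00) + (2000.00)(58.00) = 236480.00 mm³
ΣAȲ = (1120.00)(70.00) + (2000.00)(10.00) + (2000.00)(130.00) = 358400.00 mm³
X̄ = 236480.00 / 5120.00 = 46.19 mm
Ȳ = 358400.00 / 5120.00 = 70.00 mm

X̄ = 46.19 mm, Ȳ = 70.00 mm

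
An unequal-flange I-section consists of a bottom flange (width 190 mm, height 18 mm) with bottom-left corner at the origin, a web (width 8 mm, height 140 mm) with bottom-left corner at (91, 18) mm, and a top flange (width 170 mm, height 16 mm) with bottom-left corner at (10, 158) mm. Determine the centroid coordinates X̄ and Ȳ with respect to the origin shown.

X̄ = 95.00 mm, Ȳ = 80.01 mm

Part | A | x̄ᵢ | ȳᵢ | A·x̄ᵢ | A·ȳᵢ
bottom flange | 3420.00 | 95.00 | 9.00 | 324900.00 | 30780.00
web | 1120.00 | 95.00 | 88.00 | 106400.00 | 98560.00
top flange | 2720.00 | 95.00 | 166.00 | 258400.00 | 451520.00
Σ | 7260.00 |  |  | 689700.00 | 580860.00
X̄ = 689700.00 / 7260.00 = 95.00 mm
Ȳ = 580860.00 / 7260.00 = 80.01 mm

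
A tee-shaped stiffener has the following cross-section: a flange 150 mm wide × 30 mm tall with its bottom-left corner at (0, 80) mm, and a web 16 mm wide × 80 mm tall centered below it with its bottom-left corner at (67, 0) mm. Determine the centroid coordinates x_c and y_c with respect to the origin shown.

x_c = 75.00 mm, y_c = 82.82 mm

web: A = 16 × 80 = 1280.00, centroid at (75.00, 40.00).
flange: A = 150 × 30 = 4500.00, centroid at (75.00, 95.00).
ΣA = 5780.00 mm², ΣAx_c = 433500.00 mm³, ΣAy_c = 478700.00 mm³.
x_c = 433500.00/5780.00 = 75.00 mm; y_c = 478700.00/5780.00 = 82.82 mm.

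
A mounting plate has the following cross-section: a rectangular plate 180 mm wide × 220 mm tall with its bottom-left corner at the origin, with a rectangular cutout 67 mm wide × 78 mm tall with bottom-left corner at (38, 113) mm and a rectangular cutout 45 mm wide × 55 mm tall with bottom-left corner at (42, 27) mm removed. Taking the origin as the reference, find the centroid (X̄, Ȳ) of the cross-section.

plate: A = 180 × 220 = 39600.00, centroid at (90.00, 110.00).
hole 1: A = −(67 × 78) = -5226.00, centroid at (71.50, 152.00).
hole 2: A = −(45 × 55) = -2475.00, centroid at (64.50, 54.50).
ΣA = 31899.00 mm², ΣAX̄ = 3030703.50 mm³, ΣAȲ = 3426760.50 mm³.
X̄ = 3030703.50/31899.00 = 95.01 mm; Ȳ = 3426760.50/31899.00 = 107.43 mm.

X̄ = 95.01 mm, Ȳ = 107.43 mm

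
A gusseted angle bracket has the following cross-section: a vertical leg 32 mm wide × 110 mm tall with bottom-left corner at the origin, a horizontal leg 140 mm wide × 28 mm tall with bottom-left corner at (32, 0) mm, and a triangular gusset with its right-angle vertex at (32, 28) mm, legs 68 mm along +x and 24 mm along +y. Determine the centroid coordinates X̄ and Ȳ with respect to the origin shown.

X̄ = 60.66 mm, Ȳ = 33.66 mm

vertical leg: A = 32 × 110 = 3520.00, centroid at (16.00, 55.00).
horizontal leg: A = 140 × 28 = 3920.00, centroid at (102.00, 14.00).
gusset: A = ½·68·24 = 816.00, centroid at (54.67, 36.00).
ΣA = 8256.00 mm²
ΣAX̄ = (3520.00)(16.00) + (3920.00)(102.00) + (816.00)(54.67) = 500768.00 mm³
ΣAȲ = (3520.00)(55.00) + (3920.00)(14.00) + (816.00)(36.00) = 277856.00 mm³
X̄ = 500768.00 / 8256.00 = 60.66 mm
Ȳ = 277856.00 / 8256.00 = 33.66 mm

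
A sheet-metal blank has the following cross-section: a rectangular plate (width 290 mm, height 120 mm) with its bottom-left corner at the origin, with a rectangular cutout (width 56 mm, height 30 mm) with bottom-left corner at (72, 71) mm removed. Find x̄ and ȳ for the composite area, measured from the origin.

plate: A = 290 × 120 = 34800.00, centroid at (145.00, 60.00).
hole: A = −(56 × 30) = -1680.00, centroid at (100.00, 86.00).
ΣA = 33120.00 mm², ΣAx̄ = 4878000.00 mm³, ΣAȳ = 1943520.00 mm³.
x̄ = 4878000.00/33120.00 = 147.28 mm; ȳ = 1943520.00/33120.00 = 58.68 mm.

x̄ = 147.28 mm, ȳ = 58.68 mm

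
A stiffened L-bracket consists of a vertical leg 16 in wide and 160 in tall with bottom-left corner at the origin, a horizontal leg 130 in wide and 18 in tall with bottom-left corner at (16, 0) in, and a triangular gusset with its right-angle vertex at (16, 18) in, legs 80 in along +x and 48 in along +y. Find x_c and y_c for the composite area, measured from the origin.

vertical leg: A = 16 × 160 = 2560.00, centroid at (8.00, 80.00).
horizontal leg: A = 130 × 18 = 2340.00, centroid at (81.00, 9.00).
gusset: A = ½·80·48 = 1920.00, centroid at (42.67, 34.00).
ΣA = 6820.00 in², ΣAx_c = 291940.00 in³, ΣAy_c = 291140.00 in³.
x_c = 291940.00/6820.00 = 42.81 in; y_c = 291140.00/6820.00 = 42.69 in.

x_c = 42.81 in, y_c = 42.69 in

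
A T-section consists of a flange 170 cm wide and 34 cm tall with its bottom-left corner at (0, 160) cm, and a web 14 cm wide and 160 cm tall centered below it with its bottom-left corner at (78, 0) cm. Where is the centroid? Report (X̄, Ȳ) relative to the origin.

web: A = 14 × 160 = 2240.00, centroid at (85.00, 80.00).
flange: A = 170 × 34 = 5780.00, centroid at (85.00, 177.00).
ΣA = 8020.00 cm², ΣAX̄ = 681700.00 cm³, ΣAȲ = 1202260.00 cm³.
X̄ = 681700.00/8020.00 = 85.00 cm; Ȳ = 1202260.00/8020.00 = 149.91 cm.

X̄ = 85.00 cm, Ȳ = 149.91 cm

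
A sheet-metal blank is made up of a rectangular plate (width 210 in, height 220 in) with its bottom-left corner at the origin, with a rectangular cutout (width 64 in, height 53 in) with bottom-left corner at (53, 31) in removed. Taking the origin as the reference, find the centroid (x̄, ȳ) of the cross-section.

x̄ = 106.58 in, ȳ = 114.16 in

plate: A = 210 × 220 = 46200.00, centroid at (105.00, 110.00).
hole: A = −(64 × 53) = -3392.00, centroid at (85.00, 57.50).
ΣA = 42808.00 in², ΣAx̄ = 4562680.00 in³, ΣAȳ = 4886960.00 in³.
x̄ = 4562680.00/42808.00 = 106.58 in; ȳ = 4886960.00/42808.00 = 114.16 in.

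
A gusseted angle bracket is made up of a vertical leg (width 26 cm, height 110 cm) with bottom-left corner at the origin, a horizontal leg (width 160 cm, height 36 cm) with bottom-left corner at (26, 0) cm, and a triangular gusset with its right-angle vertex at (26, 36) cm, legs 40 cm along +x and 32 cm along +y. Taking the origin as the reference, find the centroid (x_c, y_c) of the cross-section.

Part | A | x̄ᵢ | ȳᵢ | A·x̄ᵢ | A·ȳᵢ
vertical leg | 2860.00 | 13.00 | 55.00 | 37180.00 | 157300.00
horizontal leg | 5760.00 | 106.00 | 18.00 | 610560.00 | 103680.00
gusset | 640.00 | 39.33 | 46.67 | 25173.33 | 29866.67
Σ | 9260.00 |  |  | 672913.33 | 290846.67
x_c = 672913.33 / 9260.00 = 72.67 cm
y_c = 290846.67 / 9260.00 = 31.41 cm

x_c = 72.67 cm, y_c = 31.41 cm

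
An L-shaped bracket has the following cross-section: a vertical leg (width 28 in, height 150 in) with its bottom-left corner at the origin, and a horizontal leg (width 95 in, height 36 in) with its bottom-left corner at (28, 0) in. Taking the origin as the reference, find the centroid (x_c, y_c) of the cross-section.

x_c = 41.60 in, y_c = 49.42 in

Part | A | x̄ᵢ | ȳᵢ | A·x̄ᵢ | A·ȳᵢ
vertical leg | 4200.00 | 14.00 | 75.00 | 58800.00 | 315000.00
horizontal leg | 3420.00 | 75.50 | 18.00 | 258210.00 | 61560.00
Σ | 7620.00 |  |  | 317010.00 | 376560.00
x_c = 317010.00 / 7620.00 = 41.60 in
y_c = 376560.00 / 7620.00 = 49.42 in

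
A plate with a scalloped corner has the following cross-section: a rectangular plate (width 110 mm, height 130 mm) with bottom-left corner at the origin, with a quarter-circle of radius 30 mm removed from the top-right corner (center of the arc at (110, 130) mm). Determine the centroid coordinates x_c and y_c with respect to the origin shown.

x_c = 52.80 mm, y_c = 62.28 mm

plate: A = 110 × 130 = 14300.00, centroid at (55.00, 65.00).
removed quarter-circle: A = −¼π·30² = -706.86, centroid at (97.27, 117.27).
ΣA = 13593.14 mm², ΣAx_c = 717745.58 mm³, ΣAy_c = 846608.41 mm³.
x_c = 717745.58/13593.14 = 52.80 mm; y_c = 846608.41/13593.14 = 62.28 mm.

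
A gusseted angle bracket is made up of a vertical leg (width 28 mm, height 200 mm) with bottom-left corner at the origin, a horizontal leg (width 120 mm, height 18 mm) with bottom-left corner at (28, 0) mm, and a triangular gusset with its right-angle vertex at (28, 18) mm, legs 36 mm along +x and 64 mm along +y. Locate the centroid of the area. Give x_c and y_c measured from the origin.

Part | A | x̄ᵢ | ȳᵢ | A·x̄ᵢ | A·ȳᵢ
vertical leg | 5600.00 | 14.00 | 100.00 | 78400.00 | 560000.00
horizontal leg | 2160.00 | 88.00 | 9.00 | 190080.00 | 19440.00
gusset | 1152.00 | 40.00 | 39.33 | 46080.00 | 45312.00
Σ | 8912.00 |  |  | 314560.00 | 624752.00
x_c = 314560.00 / 8912.00 = 35.30 mm
y_c = 624752.00 / 8912.00 = 70.10 mm

x_c = 35.30 mm, y_c = 70.10 mm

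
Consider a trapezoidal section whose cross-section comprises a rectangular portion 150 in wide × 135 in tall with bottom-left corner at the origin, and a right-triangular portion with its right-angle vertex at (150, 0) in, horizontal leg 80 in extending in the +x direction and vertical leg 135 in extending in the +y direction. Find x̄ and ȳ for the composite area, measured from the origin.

rectangular portion: A = 150 × 135 = 20250.00, centroid at (75.00, 67.50).
triangular portion: A = ½·80·135 = 5400.00, centroid at (176.67, 45.00).
ΣA = 25650.00 in²
ΣAx̄ = (20250.00)(75.00) + (5400.00)(176.67) = 2472750.00 in³
ΣAȳ = (20250.00)(67.50) + (5400.00)(45.00) = 1609875.00 in³
x̄ = 2472750.00 / 25650.00 = 96.40 in
ȳ = 1609875.00 / 25650.00 = 62.76 in

x̄ = 96.40 in, ȳ = 62.76 in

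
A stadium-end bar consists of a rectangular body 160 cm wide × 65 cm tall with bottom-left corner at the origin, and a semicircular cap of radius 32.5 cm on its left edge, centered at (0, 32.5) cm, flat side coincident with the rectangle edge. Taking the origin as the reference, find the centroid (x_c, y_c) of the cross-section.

x_c = 67.10 cm, y_c = 32.50 cm

rectangular body: A = 160 × 65 = 10400.00, centroid at (80.00, 32.50).
semicircular end: A = ½π·32.5² = 1659.15, centroid at (-13.79, 32.50).
ΣA = 12059.15 cm²
ΣAx_c = (10400.00)(80.00) + (1659.15)(-13.79) = 809114.58 cm³
ΣAy_c = (10400.00)(32.50) + (1659.15)(32.50) = 391922.49 cm³
x_c = 809114.58 / 12059.15 = 67.10 cm
y_c = 391922.49 / 12059.15 = 32.50 cm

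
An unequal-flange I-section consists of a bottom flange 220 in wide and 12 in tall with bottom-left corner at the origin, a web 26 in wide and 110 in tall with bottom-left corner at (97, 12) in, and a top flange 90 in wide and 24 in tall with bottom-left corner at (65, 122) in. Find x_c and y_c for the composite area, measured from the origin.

bottom flange: A = 220 × 12 = 2640.00, centroid at (110.00, 6.00).
web: A = 26 × 110 = 2860.00, centroid at (110.00, 67.00).
top flange: A = 90 × 24 = 2160.00, centroid at (110.00, 134.00).
ΣA = 7660.00 in²
ΣAx_c = (2640.00)(110.00) + (2860.00)(110.00) + (2160.00)(110.00) = 842600.00 in³
ΣAy_c = (2640.00)(6.00) + (2860.00)(67.00) + (2160.00)(134.00) = 496900.00 in³
x_c = 842600.00 / 7660.00 = 110.00 in
y_c = 496900.00 / 7660.00 = 64.87 in

x_c = 110.00 in, y_c = 64.87 in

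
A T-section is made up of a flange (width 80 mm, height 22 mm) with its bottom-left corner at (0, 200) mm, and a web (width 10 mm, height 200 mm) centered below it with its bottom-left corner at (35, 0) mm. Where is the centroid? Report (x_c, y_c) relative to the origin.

x_c = 40.00 mm, y_c = 151.96 mm

web: A = 10 × 200 = 2000.00, centroid at (40.00, 100.00).
flange: A = 80 × 22 = 1760.00, centroid at (40.00, 211.00).
ΣA = 3760.00 mm², ΣAx_c = 150400.00 mm³, ΣAy_c = 571360.00 mm³.
x_c = 150400.00/3760.00 = 40.00 mm; y_c = 571360.00/3760.00 = 151.96 mm.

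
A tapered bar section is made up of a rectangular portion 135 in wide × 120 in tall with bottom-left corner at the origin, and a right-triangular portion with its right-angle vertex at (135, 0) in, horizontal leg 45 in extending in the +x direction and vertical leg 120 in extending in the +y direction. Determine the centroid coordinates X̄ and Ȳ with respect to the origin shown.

X̄ = 79.29 in, Ȳ = 57.14 in

Part | A | x̄ᵢ | ȳᵢ | A·x̄ᵢ | A·ȳᵢ
rectangular portion | 16200.00 | 67.50 | 60.00 | 1093500.00 | 972000.00
triangular portion | 2700.00 | 150.00 | 40.00 | 405000.00 | 108000.00
Σ | 18900.00 |  |  | 1498500.00 | 1080000.00
X̄ = 1498500.00 / 18900.00 = 79.29 in
Ȳ = 1080000.00 / 18900.00 = 57.14 in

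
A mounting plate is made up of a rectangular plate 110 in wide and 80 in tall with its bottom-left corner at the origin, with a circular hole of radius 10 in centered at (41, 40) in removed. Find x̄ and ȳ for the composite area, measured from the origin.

plate: A = 110 × 80 = 8800.00, centroid at (55.00, 40.00).
hole: A = −π·10² = -314.16, centroid at (41.00, 40.00).
ΣA = 8485.84 in²
ΣAx̄ = (8800.00)(55.00) + (-314.16)(41.00) = 471119.47 in³
ΣAȳ = (8800.00)(40.00) + (-314.16)(40.00) = 339433.63 in³
x̄ = 471119.47 / 8485.84 = 55.52 in
ȳ = 339433.63 / 8485.84 = 40.00 in

x̄ = 55.52 in, ȳ = 40.00 in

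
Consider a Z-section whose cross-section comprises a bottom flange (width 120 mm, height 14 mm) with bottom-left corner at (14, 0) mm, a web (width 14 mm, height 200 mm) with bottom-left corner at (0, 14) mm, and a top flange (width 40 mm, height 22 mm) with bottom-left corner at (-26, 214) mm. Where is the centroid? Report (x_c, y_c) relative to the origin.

Part | A | x̄ᵢ | ȳᵢ | A·x̄ᵢ | A·ȳᵢ
bottom flange | 1680.00 | 74.00 | 7.00 | 124320.00 | 11760.00
web | 2800.00 | 7.00 | 114.00 | 19600.00 | 319200.00
top flange | 880.00 | -6.00 | 225.00 | -5280.00 | 198000.00
Σ | 5360.00 |  |  | 138640.00 | 528960.00
x_c = 138640.00 / 5360.00 = 25.87 mm
y_c = 528960.00 / 5360.00 = 98.69 mm

x_c = 25.87 mm, y_c = 98.69 mm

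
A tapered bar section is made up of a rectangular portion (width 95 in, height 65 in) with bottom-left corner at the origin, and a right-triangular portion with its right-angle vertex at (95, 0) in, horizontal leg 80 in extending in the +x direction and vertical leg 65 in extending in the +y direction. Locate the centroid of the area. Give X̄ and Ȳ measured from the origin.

X̄ = 69.48 in, Ȳ = 29.29 in

Part | A | x̄ᵢ | ȳᵢ | A·x̄ᵢ | A·ȳᵢ
rectangular portion | 6175.00 | 47.50 | 32.50 | 293312.50 | 200687.50
triangular portion | 2600.00 | 121.67 | 21.67 | 316333.33 | 56333.33
Σ | 8775.00 |  |  | 609645.83 | 257020.83
X̄ = 609645.83 / 8775.00 = 69.48 in
Ȳ = 257020.83 / 8775.00 = 29.29 in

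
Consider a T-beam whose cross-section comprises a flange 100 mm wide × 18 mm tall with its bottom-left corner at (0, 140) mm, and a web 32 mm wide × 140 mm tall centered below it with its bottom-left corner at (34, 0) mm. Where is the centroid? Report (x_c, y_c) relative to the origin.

x_c = 50.00 mm, y_c = 92.64 mm

Part | A | x̄ᵢ | ȳᵢ | A·x̄ᵢ | A·ȳᵢ
web | 4480.00 | 50.00 | 70.00 | 224000.00 | 313600.00
flange | 1800.00 | 50.00 | 149.00 | 90000.00 | 268200.00
Σ | 6280.00 |  |  | 314000.00 | 581800.00
x_c = 314000.00 / 6280.00 = 50.00 mm
y_c = 581800.00 / 6280.00 = 92.64 mm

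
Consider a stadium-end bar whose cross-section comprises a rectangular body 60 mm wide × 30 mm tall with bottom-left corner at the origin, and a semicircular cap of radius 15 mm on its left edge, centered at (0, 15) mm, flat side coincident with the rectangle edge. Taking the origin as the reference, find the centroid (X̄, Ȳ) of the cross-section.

rectangular body: A = 60 × 30 = 1800.00, centroid at (30.00, 15.00).
semicircular end: A = ½π·15² = 353.43, centroid at (-6.37, 15.00).
ΣA = 2153.43 mm²
ΣAX̄ = (1800.00)(30.00) + (353.43)(-6.37) = 51750.00 mm³
ΣAȲ = (1800.00)(15.00) + (353.43)(15.00) = 32301.44 mm³
X̄ = 51750.00 / 2153.43 = 24.03 mm
Ȳ = 32301.44 / 2153.43 = 15.00 mm

X̄ = 24.03 mm, Ȳ = 15.00 mm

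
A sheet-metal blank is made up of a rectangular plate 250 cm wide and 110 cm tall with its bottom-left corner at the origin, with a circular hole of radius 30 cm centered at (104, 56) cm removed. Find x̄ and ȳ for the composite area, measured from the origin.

plate: A = 250 × 110 = 27500.00, centroid at (125.00, 55.00).
hole: A = −π·30² = -2827.43, centroid at (104.00, 56.00).
ΣA = 24672.57 cm², ΣAx̄ = 3143446.93 cm³, ΣAȳ = 1354163.73 cm³.
x̄ = 3143446.93/24672.57 = 127.41 cm; ȳ = 1354163.73/24672.57 = 54.89 cm.

x̄ = 127.41 cm, ȳ = 54.89 cm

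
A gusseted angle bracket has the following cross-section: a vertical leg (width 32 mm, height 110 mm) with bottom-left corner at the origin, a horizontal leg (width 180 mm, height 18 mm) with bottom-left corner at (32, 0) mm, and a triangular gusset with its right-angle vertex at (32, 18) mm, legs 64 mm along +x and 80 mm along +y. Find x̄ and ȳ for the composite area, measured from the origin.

x̄ = 63.10 mm, ȳ = 36.17 mm

Part | A | x̄ᵢ | ȳᵢ | A·x̄ᵢ | A·ȳᵢ
vertical leg | 3520.00 | 16.00 | 55.00 | 56320.00 | 193600.00
horizontal leg | 3240.00 | 122.00 | 9.00 | 395280.00 | 29160.00
gusset | 2560.00 | 53.33 | 44.67 | 136533.33 | 114346.67
Σ | 9320.00 |  |  | 588133.33 | 337106.67
x̄ = 588133.33 / 9320.00 = 63.10 mm
ȳ = 337106.67 / 9320.00 = 36.17 mm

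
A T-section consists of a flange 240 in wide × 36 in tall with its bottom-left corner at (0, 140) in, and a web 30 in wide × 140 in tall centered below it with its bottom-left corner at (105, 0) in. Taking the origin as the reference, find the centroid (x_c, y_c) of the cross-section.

x_c = 120.00 in, y_c = 129.21 in

web: A = 30 × 140 = 4200.00, centroid at (120.00, 70.00).
flange: A = 240 × 36 = 8640.00, centroid at (120.00, 158.00).
ΣA = 12840.00 in²
ΣAx_c = (4200.00)(120.00) + (8640.00)(120.00) = 1540800.00 in³
ΣAy_c = (4200.00)(70.00) + (8640.00)(158.00) = 1659120.00 in³
x_c = 1540800.00 / 12840.00 = 120.00 in
y_c = 1659120.00 / 12840.00 = 129.21 in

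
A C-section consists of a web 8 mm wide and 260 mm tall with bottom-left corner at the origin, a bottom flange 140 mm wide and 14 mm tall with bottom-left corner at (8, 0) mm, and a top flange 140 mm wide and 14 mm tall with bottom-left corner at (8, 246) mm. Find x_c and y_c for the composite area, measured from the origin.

x_c = 52.35 mm, y_c = 130.00 mm

web: A = 8 × 260 = 2080.00, centroid at (4.00, 130.00).
bottom flange: A = 140 × 14 = 1960.00, centroid at (78.00, 7.00).
top flange: A = 140 × 14 = 1960.00, centroid at (78.00, 253.00).
ΣA = 6000.00 mm²
ΣAx_c = (2080.00)(4.00) + (1960.00)(78.00) + (1960.00)(78.00) = 314080.00 mm³
ΣAy_c = (2080.00)(130.00) + (1960.00)(7.00) + (1960.00)(253.00) = 780000.00 mm³
x_c = 314080.00 / 6000.00 = 52.35 mm
y_c = 780000.00 / 6000.00 = 130.00 mm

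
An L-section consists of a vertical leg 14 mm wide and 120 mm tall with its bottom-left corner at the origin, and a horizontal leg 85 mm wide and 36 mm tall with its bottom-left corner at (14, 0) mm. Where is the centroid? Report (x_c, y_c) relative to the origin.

Part | A | x̄ᵢ | ȳᵢ | A·x̄ᵢ | A·ȳᵢ
vertical leg | 1680.00 | 7.00 | 60.00 | 11760.00 | 100800.00
horizontal leg | 3060.00 | 56.50 | 18.00 | 172890.00 | 55080.00
Σ | 4740.00 |  |  | 184650.00 | 155880.00
x_c = 184650.00 / 4740.00 = 38.96 mm
y_c = 155880.00 / 4740.00 = 32.89 mm

x_c = 38.96 mm, y_c = 32.89 mm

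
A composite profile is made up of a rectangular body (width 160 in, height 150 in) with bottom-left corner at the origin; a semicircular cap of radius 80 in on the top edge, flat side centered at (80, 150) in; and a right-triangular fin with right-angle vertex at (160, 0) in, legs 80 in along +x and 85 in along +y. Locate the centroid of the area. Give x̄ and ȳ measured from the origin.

rectangular body: A = 160 × 150 = 24000.00, centroid at (80.00, 75.00).
semicircular top: A = ½π·80² = 10053.10, centroid at (80.00, 183.95).
triangular fin: A = ½·80·85 = 3400.00, centroid at (186.67, 28.33).
ΣA = 37453.10 in², ΣAx̄ = 3358914.39 in³, ΣAȳ = 3745631.14 in³.
x̄ = 3358914.39/37453.10 = 89.68 in; ȳ = 3745631.14/37453.10 = 100.01 in.

x̄ = 89.68 in, ȳ = 100.01 in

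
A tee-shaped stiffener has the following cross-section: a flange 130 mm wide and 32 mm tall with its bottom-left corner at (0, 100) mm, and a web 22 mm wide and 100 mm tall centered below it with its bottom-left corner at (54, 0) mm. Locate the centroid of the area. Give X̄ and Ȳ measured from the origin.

web: A = 22 × 100 = 2200.00, centroid at (65.00, 50.00).
flange: A = 130 × 32 = 4160.00, centroid at (65.00, 116.00).
ΣA = 6360.00 mm²
ΣAX̄ = (2200.00)(65.00) + (4160.00)(65.00) = 413400.00 mm³
ΣAȲ = (2200.00)(50.00) + (4160.00)(116.00) = 592560.00 mm³
X̄ = 413400.00 / 6360.00 = 65.00 mm
Ȳ = 592560.00 / 6360.00 = 93.17 mm

X̄ = 65.00 mm, Ȳ = 93.17 mm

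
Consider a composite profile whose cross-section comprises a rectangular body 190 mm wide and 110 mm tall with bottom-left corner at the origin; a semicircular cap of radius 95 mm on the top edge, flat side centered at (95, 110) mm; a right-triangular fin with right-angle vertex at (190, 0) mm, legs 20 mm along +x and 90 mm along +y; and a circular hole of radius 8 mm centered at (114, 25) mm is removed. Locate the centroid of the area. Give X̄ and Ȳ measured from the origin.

Part | A | x̄ᵢ | ȳᵢ | A·x̄ᵢ | A·ȳᵢ
rectangular body | 20900.00 | 95.00 | 55.00 | 1985500.00 | 1149500.00
semicircular top | 14176.44 | 95.00 | 150.32 | 1346761.50 | 2130991.39
triangular fin | 900.00 | 196.67 | 30.00 | 177000.00 | 27000.00
hole | -201.06 | 114.00 | 25.00 | -22921.06 | -5026.55
Σ | 35775.37 |  |  | 3486340.44 | 3302464.84
X̄ = 3486340.44 / 35775.37 = 97.45 mm
Ȳ = 3302464.84 / 35775.37 = 92.31 mm

X̄ = 97.45 mm, Ȳ = 92.31 mm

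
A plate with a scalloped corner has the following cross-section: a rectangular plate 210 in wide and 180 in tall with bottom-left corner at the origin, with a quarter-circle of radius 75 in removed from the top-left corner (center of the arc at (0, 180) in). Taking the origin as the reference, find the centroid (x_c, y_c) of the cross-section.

plate: A = 210 × 180 = 37800.00, centroid at (105.00, 90.00).
removed quarter-circle: A = −¼π·75² = -4417.86, centroid at (31.83, 148.17).
ΣA = 33382.14 in², ΣAx_c = 3828375.00 in³, ΣAy_c = 2747409.36 in³.
x_c = 3828375.00/33382.14 = 114.68 in; y_c = 2747409.36/33382.14 = 82.30 in.

x_c = 114.68 in, y_c = 82.30 in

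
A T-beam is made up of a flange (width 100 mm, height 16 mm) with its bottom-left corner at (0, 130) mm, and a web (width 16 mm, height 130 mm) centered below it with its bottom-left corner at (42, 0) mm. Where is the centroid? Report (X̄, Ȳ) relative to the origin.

X̄ = 50.00 mm, Ȳ = 96.74 mm

web: A = 16 × 130 = 2080.00, centroid at (50.00, 65.00).
flange: A = 100 × 16 = 1600.00, centroid at (50.00, 138.00).
ΣA = 3680.00 mm²
ΣAX̄ = (2080.00)(50.00) + (1600.00)(50.00) = 184000.00 mm³
ΣAȲ = (2080.00)(65.00) + (1600.00)(138.00) = 356000.00 mm³
X̄ = 184000.00 / 3680.00 = 50.00 mm
Ȳ = 356000.00 / 3680.00 = 96.74 mm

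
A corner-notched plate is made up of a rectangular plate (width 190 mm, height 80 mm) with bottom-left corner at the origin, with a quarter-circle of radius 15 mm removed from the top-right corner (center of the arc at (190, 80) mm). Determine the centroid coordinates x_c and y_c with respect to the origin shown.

plate: A = 190 × 80 = 15200.00, centroid at (95.00, 40.00).
removed quarter-circle: A = −¼π·15² = -176.71, centroid at (183.63, 73.63).
ΣA = 15023.29 mm²
ΣAx_c = (15200.00)(95.00) + (-176.71)(183.63) = 1411549.23 mm³
ΣAy_c = (15200.00)(40.00) + (-176.71)(73.63) = 594987.83 mm³
x_c = 1411549.23 / 15023.29 = 93.96 mm
y_c = 594987.83 / 15023.29 = 39.60 mm

x_c = 93.96 mm, y_c = 39.60 mm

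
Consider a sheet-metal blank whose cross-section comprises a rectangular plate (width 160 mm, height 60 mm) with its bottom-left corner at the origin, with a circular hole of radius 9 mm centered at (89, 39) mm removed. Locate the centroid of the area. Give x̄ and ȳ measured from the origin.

plate: A = 160 × 60 = 9600.00, centroid at (80.00, 30.00).
hole: A = −π·9² = -254.47, centroid at (89.00, 39.00).
ΣA = 9345.53 mm², ΣAx̄ = 745352.26 mm³, ΣAȳ = 278075.71 mm³.
x̄ = 745352.26/9345.53 = 79.75 mm; ȳ = 278075.71/9345.53 = 29.75 mm.

x̄ = 79.75 mm, ȳ = 29.75 mm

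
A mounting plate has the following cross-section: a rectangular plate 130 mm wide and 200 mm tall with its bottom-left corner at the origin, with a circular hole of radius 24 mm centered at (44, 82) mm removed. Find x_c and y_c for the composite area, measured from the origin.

Part | A | x̄ᵢ | ȳᵢ | A·x̄ᵢ | A·ȳᵢ
plate | 26000.00 | 65.00 | 100.00 | 1690000.00 | 2600000.00
hole | -1809.56 | 44.00 | 82.00 | -79620.52 | -148383.70
Σ | 24190.44 |  |  | 1610379.48 | 2451616.30
x_c = 1610379.48 / 24190.44 = 66.57 mm
y_c = 2451616.30 / 24190.44 = 101.35 mm

x_c = 66.57 mm, y_c = 101.35 mm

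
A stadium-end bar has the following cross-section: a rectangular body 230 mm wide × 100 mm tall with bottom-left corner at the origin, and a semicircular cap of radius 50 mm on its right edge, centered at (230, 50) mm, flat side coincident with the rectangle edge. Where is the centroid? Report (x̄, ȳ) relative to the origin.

Part | A | x̄ᵢ | ȳᵢ | A·x̄ᵢ | A·ȳᵢ
rectangular body | 23000.00 | 115.00 | 50.00 | 2645000.00 | 1150000.00
semicircular end | 3926.99 | 251.22 | 50.00 | 986541.22 | 196349.54
Σ | 26926.99 |  |  | 3631541.22 | 1346349.54
x̄ = 3631541.22 / 26926.99 = 134.87 mm
ȳ = 1346349.54 / 26926.99 = 50.00 mm

x̄ = 134.87 mm, ȳ = 50.00 mm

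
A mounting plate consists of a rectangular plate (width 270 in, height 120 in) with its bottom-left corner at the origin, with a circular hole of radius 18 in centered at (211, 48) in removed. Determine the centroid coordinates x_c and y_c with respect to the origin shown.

Part | A | x̄ᵢ | ȳᵢ | A·x̄ᵢ | A·ȳᵢ
plate | 32400.00 | 135.00 | 60.00 | 4374000.00 | 1944000.00
hole | -1017.88 | 211.00 | 48.00 | -214771.84 | -48858.05
Σ | 31382.12 |  |  | 4159228.16 | 1895141.95
x_c = 4159228.16 / 31382.12 = 132.53 in
y_c = 1895141.95 / 31382.12 = 60.39 in

x_c = 132.53 in, y_c = 60.39 in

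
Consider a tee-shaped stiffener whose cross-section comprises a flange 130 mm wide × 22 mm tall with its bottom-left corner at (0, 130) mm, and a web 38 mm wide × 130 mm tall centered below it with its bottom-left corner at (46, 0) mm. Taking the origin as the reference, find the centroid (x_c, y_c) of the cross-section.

x_c = 65.00 mm, y_c = 92.87 mm

Part | A | x̄ᵢ | ȳᵢ | A·x̄ᵢ | A·ȳᵢ
web | 4940.00 | 65.00 | 65.00 | 321100.00 | 321100.00
flange | 2860.00 | 65.00 | 141.00 | 185900.00 | 403260.00
Σ | 7800.00 |  |  | 507000.00 | 724360.00
x_c = 507000.00 / 7800.00 = 65.00 mm
y_c = 724360.00 / 7800.00 = 92.87 mm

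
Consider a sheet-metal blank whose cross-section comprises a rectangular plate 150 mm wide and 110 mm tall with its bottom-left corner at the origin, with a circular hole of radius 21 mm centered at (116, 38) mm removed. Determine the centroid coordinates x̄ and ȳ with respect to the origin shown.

x̄ = 71.24 mm, ȳ = 56.56 mm

Part | A | x̄ᵢ | ȳᵢ | A·x̄ᵢ | A·ȳᵢ
plate | 16500.00 | 75.00 | 55.00 | 1237500.00 | 907500.00
hole | -1385.44 | 116.00 | 38.00 | -160711.31 | -52646.81
Σ | 15114.56 |  |  | 1076788.69 | 854853.19
x̄ = 1076788.69 / 15114.56 = 71.24 mm
ȳ = 854853.19 / 15114.56 = 56.56 mm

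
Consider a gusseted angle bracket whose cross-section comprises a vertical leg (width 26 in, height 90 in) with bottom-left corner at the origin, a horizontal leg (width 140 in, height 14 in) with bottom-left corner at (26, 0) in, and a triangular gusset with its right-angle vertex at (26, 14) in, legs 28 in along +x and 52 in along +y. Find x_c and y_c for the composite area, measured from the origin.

vertical leg: A = 26 × 90 = 2340.00, centroid at (13.00, 45.00).
horizontal leg: A = 140 × 14 = 1960.00, centroid at (96.00, 7.00).
gusset: A = ½·28·52 = 728.00, centroid at (35.33, 31.33).
ΣA = 5028.00 in², ΣAx_c = 244302.67 in³, ΣAy_c = 141830.67 in³.
x_c = 244302.67/5028.00 = 48.59 in; y_c = 141830.67/5028.00 = 28.21 in.

x_c = 48.59 in, y_c = 28.21 in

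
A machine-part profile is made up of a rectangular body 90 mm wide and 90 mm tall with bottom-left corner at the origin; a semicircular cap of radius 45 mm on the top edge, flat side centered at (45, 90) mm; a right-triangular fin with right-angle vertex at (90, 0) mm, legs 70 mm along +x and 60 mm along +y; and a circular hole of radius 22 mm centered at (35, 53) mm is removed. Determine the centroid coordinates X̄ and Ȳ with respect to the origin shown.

rectangular body: A = 90 × 90 = 8100.00, centroid at (45.00, 45.00).
semicircular top: A = ½π·45² = 3180.86, centroid at (45.00, 109.10).
triangular fin: A = ½·70·60 = 2100.00, centroid at (113.33, 20.00).
hole: A = −π·22² = -1520.53, centroid at (35.00, 53.00).
ΣA = 11860.33 mm²
ΣAX̄ = (8100.00)(45.00) + (3180.86)(45.00) + (2100.00)(113.33) + (-1520.53)(35.00) = 692420.24 mm³
ΣAȲ = (8100.00)(45.00) + (3180.86)(109.10) + (2100.00)(20.00) + (-1520.53)(53.00) = 672939.50 mm³
X̄ = 692420.24 / 11860.33 = 58.38 mm
Ȳ = 672939.50 / 11860.33 = 56.74 mm

X̄ = 58.38 mm, Ȳ = 56.74 mm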